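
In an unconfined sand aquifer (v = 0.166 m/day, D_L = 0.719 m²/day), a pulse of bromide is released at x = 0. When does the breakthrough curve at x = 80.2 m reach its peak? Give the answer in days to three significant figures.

458 days

For the 1D instantaneous-source solution, setting ∂C/∂t = 0 at fixed x gives v²t² + 2Dt − x² = 0, so t = (√(D² + v²x²) − D)/v².
√(D² + v²x²) = √(0.719² + 0.166² × 80.2²) = 13.33; v² = 0.027556.
t = (13.33 − 0.719)/0.027556 = 458 days (vs. the pure-advection estimate x/v = 483 d).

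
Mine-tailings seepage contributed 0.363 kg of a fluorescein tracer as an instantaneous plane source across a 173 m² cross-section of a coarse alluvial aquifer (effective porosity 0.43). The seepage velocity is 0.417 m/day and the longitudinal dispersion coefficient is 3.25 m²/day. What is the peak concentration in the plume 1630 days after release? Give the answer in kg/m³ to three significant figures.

1.89e-05 kg/m³

The peak of an instantaneous 1D plume sits at x = vt; there the Gaussian factor is 1 and C_max = M/(n_e·A·√(4πDt)), where n_e·A is the pore area the mass is dissolved in.
√(4πDt) = √(4π × 3.25 × 1630) = 258.0 m, so C_max = 0.363/(0.43 × 173 × 258.0) = 1.89e-05 kg/m³.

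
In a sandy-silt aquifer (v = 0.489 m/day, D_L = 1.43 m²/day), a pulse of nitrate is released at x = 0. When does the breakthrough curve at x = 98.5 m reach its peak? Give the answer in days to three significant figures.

196 days

For the 1D instantaneous-source solution, setting ∂C/∂t = 0 at fixed x gives v²t² + 2Dt − x² = 0, so t = (√(D² + v²x²) − D)/v².
√(D² + v²x²) = √(1.43² + 0.489² × 98.5²) = 48.19; v² = 0.239121.
t = (48.19 − 1.43)/0.239121 = 196 days (vs. the pure-advection estimate x/v = 201 d).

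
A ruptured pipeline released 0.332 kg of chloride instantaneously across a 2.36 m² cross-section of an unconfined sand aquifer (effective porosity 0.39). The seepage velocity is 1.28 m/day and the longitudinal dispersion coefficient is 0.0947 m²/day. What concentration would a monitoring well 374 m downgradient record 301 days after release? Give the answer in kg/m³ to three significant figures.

0.00624 kg/m³

For an instantaneous plane source, C(x,t) = M/(n_e·A·√(4πDt)) · exp(−(x−vt)²/(4Dt)), with n_e·A the pore (flow) area.
Plume center vt = 1.28 × 301 = 385.28 m, so the well at 374 m is 11.28 m upgradient of the peak.
√(4πDt) = 18.93 m, giving peak height M/(n_e·A·√(4πDt)) = 0.332/(0.39 × 2.36 × 18.93) = 0.01906 kg/m³.
(x−vt)²/(4Dt) = (-11.28)²/(4 × 0.0947 × 301) = 1.116; exp(−1.116) = 0.3276.
C = 0.01906 × 0.3276 = 0.00624 kg/m³.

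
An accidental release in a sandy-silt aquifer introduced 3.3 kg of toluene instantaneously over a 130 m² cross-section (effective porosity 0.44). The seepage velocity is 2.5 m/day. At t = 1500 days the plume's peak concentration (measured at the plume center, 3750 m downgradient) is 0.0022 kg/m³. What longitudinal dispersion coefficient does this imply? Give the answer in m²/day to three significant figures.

At the plume center C_max = M/(n_e·A·√(4πDt)), so D = M²/(4πt·(n_e·A·C_max)²).
n_e·A·C_max = 0.44 × 130 × 0.0022 = 0.1258 kg/m.
D = 3.3²/(4π × 1500 × 0.1258²) = 0.0365 m²/day.

0.0365 m²/day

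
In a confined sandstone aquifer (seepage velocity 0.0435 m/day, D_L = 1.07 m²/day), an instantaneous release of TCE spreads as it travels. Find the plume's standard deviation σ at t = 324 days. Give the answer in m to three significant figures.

Dispersive spreading gives a Gaussian with σ² = 2Dt; advection only shifts the center.
σ = √(2 × 1.07 × 324) = 26.3 m.

26.3 m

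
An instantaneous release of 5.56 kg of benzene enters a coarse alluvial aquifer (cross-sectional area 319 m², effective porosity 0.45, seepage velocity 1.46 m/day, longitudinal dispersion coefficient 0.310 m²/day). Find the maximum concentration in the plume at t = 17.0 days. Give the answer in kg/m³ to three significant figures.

The peak of an instantaneous 1D plume sits at x = vt; there the Gaussian factor is 1 and C_max = M/(n_e·A·√(4πDt)), where n_e·A is the pore area the mass is dissolved in.
√(4πDt) = √(4π × 0.310 × 17.0) = 8.138 m, so C_max = 5.56/(0.45 × 319 × 8.138) = 0.00476 kg/m³.

0.00476 kg/m³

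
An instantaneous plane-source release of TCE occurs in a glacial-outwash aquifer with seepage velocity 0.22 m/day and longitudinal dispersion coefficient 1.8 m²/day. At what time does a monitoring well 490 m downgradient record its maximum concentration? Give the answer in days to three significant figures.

For the 1D instantaneous-source solution, setting ∂C/∂t = 0 at fixed x gives v²t² + 2Dt − x² = 0, so t = (√(D² + v²x²) − D)/v².
√(D² + v²x²) = √(1.8² + 0.22² × 490²) = 107.8; v² = 0.0484.
t = (107.8 − 1.8)/0.0484 = 2190 days (vs. the pure-advection estimate x/v = 2230 d).

2190 days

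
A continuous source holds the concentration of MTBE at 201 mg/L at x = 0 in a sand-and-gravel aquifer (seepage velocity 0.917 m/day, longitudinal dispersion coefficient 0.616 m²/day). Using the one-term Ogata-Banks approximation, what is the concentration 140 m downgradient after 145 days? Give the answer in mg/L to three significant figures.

60.2 mg/L

For a continuous step input, C/C₀ ≈ ½·erfc((x−vt)/(2√(Dt))).
vt = 0.917 × 145 = 132.965 m and 2√(Dt) = 2√(0.616 × 145) = 18.90 m.
Argument (x−vt)/(2√(Dt)) = (140 − 132.965)/18.90 = 0.3722; ½·erfc(0.3722) = 0.2993.
C = 201 × 0.2993 = 60.2 mg/L.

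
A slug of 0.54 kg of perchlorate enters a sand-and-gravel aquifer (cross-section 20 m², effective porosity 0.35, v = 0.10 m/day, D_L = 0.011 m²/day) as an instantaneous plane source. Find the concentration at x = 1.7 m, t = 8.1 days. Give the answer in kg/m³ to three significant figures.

0.00790 kg/m³

For an instantaneous plane source, C(x,t) = M/(n_e·A·√(4πDt)) · exp(−(x−vt)²/(4Dt)), with n_e·A the pore (flow) area.
Plume center vt = 0.10 × 8.1 = 0.81 m, so the well at 1.7 m is 0.89 m downgradient of the peak.
√(4πDt) = 1.058 m, giving peak height M/(n_e·A·√(4πDt)) = 0.54/(0.35 × 20 × 1.058) = 0.07291 kg/m³.
(x−vt)²/(4Dt) = (0.89)²/(4 × 0.011 × 8.1) = 2.223; exp(−2.223) = 0.1083.
C = 0.07291 × 0.1083 = 0.00790 kg/m³.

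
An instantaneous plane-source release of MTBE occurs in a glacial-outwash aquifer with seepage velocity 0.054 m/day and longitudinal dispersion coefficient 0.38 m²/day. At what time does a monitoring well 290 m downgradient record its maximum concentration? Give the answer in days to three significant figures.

For the 1D instantaneous-source solution, setting ∂C/∂t = 0 at fixed x gives v²t² + 2Dt − x² = 0, so t = (√(D² + v²x²) − D)/v².
√(D² + v²x²) = √(0.38² + 0.054² × 290²) = 15.66; v² = 0.002916.
t = (15.66 − 0.38)/0.002916 = 5240 days (vs. the pure-advection estimate x/v = 5370 d).

5240 days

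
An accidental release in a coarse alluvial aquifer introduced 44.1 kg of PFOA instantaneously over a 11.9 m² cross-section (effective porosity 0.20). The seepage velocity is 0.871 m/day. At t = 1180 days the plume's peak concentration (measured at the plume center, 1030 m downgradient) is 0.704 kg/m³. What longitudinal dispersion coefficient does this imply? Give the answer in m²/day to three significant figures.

0.0467 m²/day

At the plume center C_max = M/(n_e·A·√(4πDt)), so D = M²/(4πt·(n_e·A·C_max)²).
n_e·A·C_max = 0.20 × 11.9 × 0.704 = 1.676 kg/m.
D = 44.1²/(4π × 1180 × 1.676²) = 0.0467 m²/day.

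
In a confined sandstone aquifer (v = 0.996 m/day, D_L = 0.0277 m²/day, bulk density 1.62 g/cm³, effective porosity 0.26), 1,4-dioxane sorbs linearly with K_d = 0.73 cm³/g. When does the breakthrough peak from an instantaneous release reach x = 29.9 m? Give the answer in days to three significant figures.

166 days

Retardation factor R = 1 + ρ_b·K_d/n = 1 + 1.62 × 0.73/0.26 = 5.548.
Sorption retards both mechanisms: v_R = v/R = 0.1795 m/day, D_R = D/R = 0.004993 m²/day.
Peak time from v_R²t² + 2D_R t − x² = 0: t = (√(D_R² + v_R²x²) − D_R)/v_R².
√(D_R² + v_R²x²) = √(0.004993² + 0.1795² × 29.9²) = 5.367; v_R² = 0.03222.
t = (5.367 − 0.004993)/0.03222 = 166 days.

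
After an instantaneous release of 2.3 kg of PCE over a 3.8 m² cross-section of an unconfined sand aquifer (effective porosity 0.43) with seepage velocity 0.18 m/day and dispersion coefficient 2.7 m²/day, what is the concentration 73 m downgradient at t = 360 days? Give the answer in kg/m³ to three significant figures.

For an instantaneous plane source, C(x,t) = M/(n_e·A·√(4πDt)) · exp(−(x−vt)²/(4Dt)), with n_e·A the pore (flow) area.
Plume center vt = 0.18 × 360 = 64.8 m, so the well at 73 m is 8.2 m downgradient of the peak.
√(4πDt) = 110.5 m, giving peak height M/(n_e·A·√(4πDt)) = 2.3/(0.43 × 3.8 × 110.5) = 0.01274 kg/m³.
(x−vt)²/(4Dt) = (8.2)²/(4 × 2.7 × 360) = 0.01729; exp(−0.01729) = 0.9829.
C = 0.01274 × 0.9829 = 0.0125 kg/m³.

0.0125 kg/m³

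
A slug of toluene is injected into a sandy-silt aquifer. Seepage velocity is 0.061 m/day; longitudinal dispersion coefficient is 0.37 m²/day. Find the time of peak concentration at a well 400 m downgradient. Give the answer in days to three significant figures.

For the 1D instantaneous-source solution, setting ∂C/∂t = 0 at fixed x gives v²t² + 2Dt − x² = 0, so t = (√(D² + v²x²) − D)/v².
√(D² + v²x²) = √(0.37² + 0.061² × 400²) = 24.40; v² = 0.003721.
t = (24.40 − 0.37)/0.003721 = 6460 days (vs. the pure-advection estimate x/v = 6560 d).

6460 days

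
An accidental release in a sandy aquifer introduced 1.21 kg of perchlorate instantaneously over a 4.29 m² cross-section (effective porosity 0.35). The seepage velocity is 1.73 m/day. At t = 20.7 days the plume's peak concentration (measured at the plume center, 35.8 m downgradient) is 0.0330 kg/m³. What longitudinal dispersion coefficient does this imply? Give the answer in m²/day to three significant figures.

2.29 m²/day

At the plume center C_max = M/(n_e·A·√(4πDt)), so D = M²/(4πt·(n_e·A·C_max)²).
n_e·A·C_max = 0.35 × 4.29 × 0.0330 = 0.04955 kg/m.
D = 1.21²/(4π × 20.7 × 0.04955²) = 2.29 m²/day.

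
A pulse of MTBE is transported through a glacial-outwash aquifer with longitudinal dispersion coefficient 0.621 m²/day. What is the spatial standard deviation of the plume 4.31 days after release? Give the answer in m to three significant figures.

Dispersive spreading gives a Gaussian with σ² = 2Dt; advection only shifts the center.
σ = √(2 × 0.621 × 4.31) = 2.31 m.

2.31 m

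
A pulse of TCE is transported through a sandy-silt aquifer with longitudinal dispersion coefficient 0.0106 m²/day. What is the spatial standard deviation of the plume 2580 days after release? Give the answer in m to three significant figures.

7.40 m

Dispersive spreading gives a Gaussian with σ² = 2Dt; advection only shifts the center.
σ = √(2 × 0.0106 × 2580) = 7.40 m.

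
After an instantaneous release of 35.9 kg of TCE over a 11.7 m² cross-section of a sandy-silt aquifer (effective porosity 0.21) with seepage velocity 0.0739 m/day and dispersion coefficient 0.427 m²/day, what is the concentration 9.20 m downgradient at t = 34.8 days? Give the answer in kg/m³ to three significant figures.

For an instantaneous plane source, C(x,t) = M/(n_e·A·√(4πDt)) · exp(−(x−vt)²/(4Dt)), with n_e·A the pore (flow) area.
Plume center vt = 0.0739 × 34.8 = 2.57172 m, so the well at 9.20 m is 6.62828 m downgradient of the peak.
√(4πDt) = 13.66 m, giving peak height M/(n_e·A·√(4πDt)) = 35.9/(0.21 × 11.7 × 13.66) = 1.070 kg/m³.
(x−vt)²/(4Dt) = (6.62828)²/(4 × 0.427 × 34.8) = 0.7392; exp(−0.7392) = 0.4775.
C = 1.070 × 0.4775 = 0.511 kg/m³.

0.511 kg/m³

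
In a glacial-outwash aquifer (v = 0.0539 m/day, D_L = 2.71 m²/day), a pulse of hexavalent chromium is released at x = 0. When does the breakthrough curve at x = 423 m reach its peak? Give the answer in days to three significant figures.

6970 days

For the 1D instantaneous-source solution, setting ∂C/∂t = 0 at fixed x gives v²t² + 2Dt − x² = 0, so t = (√(D² + v²x²) − D)/v².
√(D² + v²x²) = √(2.71² + 0.0539² × 423²) = 22.96; v² = 0.00290521.
t = (22.96 − 2.71)/0.00290521 = 6970 days (vs. the pure-advection estimate x/v = 7850 d).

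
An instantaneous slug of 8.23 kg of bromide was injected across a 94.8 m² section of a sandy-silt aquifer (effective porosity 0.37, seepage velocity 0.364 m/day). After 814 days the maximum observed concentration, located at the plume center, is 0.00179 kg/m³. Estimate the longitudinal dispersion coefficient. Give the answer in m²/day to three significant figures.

1.68 m²/day

At the plume center C_max = M/(n_e·A·√(4πDt)), so D = M²/(4πt·(n_e·A·C_max)²).
n_e·A·C_max = 0.37 × 94.8 × 0.00179 = 0.06279 kg/m.
D = 8.23²/(4π × 814 × 0.06279²) = 1.68 m²/day.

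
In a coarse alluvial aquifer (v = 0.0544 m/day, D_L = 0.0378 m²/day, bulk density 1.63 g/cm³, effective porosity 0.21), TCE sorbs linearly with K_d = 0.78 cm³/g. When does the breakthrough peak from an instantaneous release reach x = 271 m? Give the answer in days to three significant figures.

35100 days

Retardation factor R = 1 + ρ_b·K_d/n = 1 + 1.63 × 0.78/0.21 = 7.054.
Sorption retards both mechanisms: v_R = v/R = 0.007712 m/day, D_R = D/R = 0.005359 m²/day.
Peak time from v_R²t² + 2D_R t − x² = 0: t = (√(D_R² + v_R²x²) − D_R)/v_R².
√(D_R² + v_R²x²) = √(0.005359² + 0.007712² × 271²) = 2.090; v_R² = 5.947e-05.
t = (2.090 − 0.005359)/5.947e-05 = 35100 days.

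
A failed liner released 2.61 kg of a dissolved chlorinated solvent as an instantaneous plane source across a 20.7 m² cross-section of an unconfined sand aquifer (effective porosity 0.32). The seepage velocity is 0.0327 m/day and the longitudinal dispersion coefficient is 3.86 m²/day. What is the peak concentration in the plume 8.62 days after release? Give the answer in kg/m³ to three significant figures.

The peak of an instantaneous 1D plume sits at x = vt; there the Gaussian factor is 1 and C_max = M/(n_e·A·√(4πDt)), where n_e·A is the pore area the mass is dissolved in.
√(4πDt) = √(4π × 3.86 × 8.62) = 20.45 m, so C_max = 2.61/(0.32 × 20.7 × 20.45) = 0.0193 kg/m³.

0.0193 kg/m³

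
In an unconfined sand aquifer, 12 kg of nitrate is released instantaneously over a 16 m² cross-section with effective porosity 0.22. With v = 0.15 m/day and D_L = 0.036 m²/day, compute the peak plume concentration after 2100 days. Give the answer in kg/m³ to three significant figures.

The peak of an instantaneous 1D plume sits at x = vt; there the Gaussian factor is 1 and C_max = M/(n_e·A·√(4πDt)), where n_e·A is the pore area the mass is dissolved in.
√(4πDt) = √(4π × 0.036 × 2100) = 30.82 m, so C_max = 12/(0.22 × 16 × 30.82) = 0.111 kg/m³.

0.111 kg/m³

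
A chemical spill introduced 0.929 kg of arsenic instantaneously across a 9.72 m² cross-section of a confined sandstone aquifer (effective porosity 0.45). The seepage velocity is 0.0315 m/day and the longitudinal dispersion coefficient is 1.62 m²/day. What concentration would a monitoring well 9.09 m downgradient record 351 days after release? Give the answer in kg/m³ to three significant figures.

For an instantaneous plane source, C(x,t) = M/(n_e·A·√(4πDt)) · exp(−(x−vt)²/(4Dt)), with n_e·A the pore (flow) area.
Plume center vt = 0.0315 × 351 = 11.0565 m, so the well at 9.09 m is 1.9665 m upgradient of the peak.
√(4πDt) = 84.53 m, giving peak height M/(n_e·A·√(4πDt)) = 0.929/(0.45 × 9.72 × 84.53) = 0.002513 kg/m³.
(x−vt)²/(4Dt) = (-1.9665)²/(4 × 1.62 × 351) = 0.001700; exp(−0.001700) = 0.9983.
C = 0.002513 × 0.9983 = 0.00251 kg/m³.

0.00251 kg/m³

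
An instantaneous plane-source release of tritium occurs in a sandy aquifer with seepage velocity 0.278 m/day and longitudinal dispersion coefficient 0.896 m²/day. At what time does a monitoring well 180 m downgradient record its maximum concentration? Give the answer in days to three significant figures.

For the 1D instantaneous-source solution, setting ∂C/∂t = 0 at fixed x gives v²t² + 2Dt − x² = 0, so t = (√(D² + v²x²) − D)/v².
√(D² + v²x²) = √(0.896² + 0.278² × 180²) = 50.05; v² = 0.077284.
t = (50.05 − 0.896)/0.077284 = 636 days (vs. the pure-advection estimate x/v = 647 d).

636 days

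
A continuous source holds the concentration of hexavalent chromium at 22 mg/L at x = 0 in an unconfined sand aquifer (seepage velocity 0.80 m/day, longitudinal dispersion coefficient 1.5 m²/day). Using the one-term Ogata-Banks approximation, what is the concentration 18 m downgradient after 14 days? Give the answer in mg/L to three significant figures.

For a continuous step input, C/C₀ ≈ ½·erfc((x−vt)/(2√(Dt))).
vt = 0.80 × 14 = 11.2 m and 2√(Dt) = 2√(1.5 × 14) = 9.165 m.
Argument (x−vt)/(2√(Dt)) = (18 − 11.2)/9.165 = 0.7420; ½·erfc(0.7420) = 0.1470.
C = 22 × 0.1470 = 3.23 mg/L.

3.23 mg/L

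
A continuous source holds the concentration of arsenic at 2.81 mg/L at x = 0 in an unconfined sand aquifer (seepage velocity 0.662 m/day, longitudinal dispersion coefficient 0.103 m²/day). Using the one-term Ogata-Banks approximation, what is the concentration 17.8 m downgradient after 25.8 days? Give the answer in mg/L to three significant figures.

1.06 mg/L

For a continuous step input, C/C₀ ≈ ½·erfc((x−vt)/(2√(Dt))).
vt = 0.662 × 25.8 = 17.0796 m and 2√(Dt) = 2√(0.103 × 25.8) = 3.260 m.
Argument (x−vt)/(2√(Dt)) = (17.8 − 17.0796)/3.260 = 0.2210; ½·erfc(0.2210) = 0.3773.
C = 2.81 × 0.3773 = 1.06 mg/L.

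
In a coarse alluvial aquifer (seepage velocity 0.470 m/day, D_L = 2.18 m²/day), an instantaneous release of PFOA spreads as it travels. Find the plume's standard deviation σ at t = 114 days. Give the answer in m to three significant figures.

Dispersive spreading gives a Gaussian with σ² = 2Dt; advection only shifts the center.
σ = √(2 × 2.18 × 114) = 22.3 m.

22.3 m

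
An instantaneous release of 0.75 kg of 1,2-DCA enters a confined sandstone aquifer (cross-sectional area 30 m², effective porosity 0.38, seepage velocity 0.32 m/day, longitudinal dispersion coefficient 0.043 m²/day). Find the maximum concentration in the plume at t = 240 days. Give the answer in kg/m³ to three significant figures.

0.00578 kg/m³

The peak of an instantaneous 1D plume sits at x = vt; there the Gaussian factor is 1 and C_max = M/(n_e·A·√(4πDt)), where n_e·A is the pore area the mass is dissolved in.
√(4πDt) = √(4π × 0.043 × 240) = 11.39 m, so C_max = 0.75/(0.38 × 30 × 11.39) = 0.00578 kg/m³.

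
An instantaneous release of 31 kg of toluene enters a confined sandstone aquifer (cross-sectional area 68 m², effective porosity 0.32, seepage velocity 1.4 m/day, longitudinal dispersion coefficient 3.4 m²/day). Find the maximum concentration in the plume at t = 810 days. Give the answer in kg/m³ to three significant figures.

0.00766 kg/m³

The peak of an instantaneous 1D plume sits at x = vt; there the Gaussian factor is 1 and C_max = M/(n_e·A·√(4πDt)), where n_e·A is the pore area the mass is dissolved in.
√(4πDt) = √(4π × 3.4 × 810) = 186.0 m, so C_max = 31/(0.32 × 68 × 186.0) = 0.00766 kg/m³.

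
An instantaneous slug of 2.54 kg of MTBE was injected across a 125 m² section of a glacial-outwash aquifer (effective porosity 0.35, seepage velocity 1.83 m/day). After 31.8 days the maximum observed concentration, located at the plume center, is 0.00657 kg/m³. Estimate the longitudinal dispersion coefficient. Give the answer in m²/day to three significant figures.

At the plume center C_max = M/(n_e·A·√(4πDt)), so D = M²/(4πt·(n_e·A·C_max)²).
n_e·A·C_max = 0.35 × 125 × 0.00657 = 0.2874 kg/m.
D = 2.54²/(4π × 31.8 × 0.2874²) = 0.195 m²/day.

0.195 m²/day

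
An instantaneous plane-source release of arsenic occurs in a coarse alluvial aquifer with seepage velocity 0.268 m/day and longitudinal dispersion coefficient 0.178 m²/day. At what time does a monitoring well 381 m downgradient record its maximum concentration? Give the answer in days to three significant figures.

For the 1D instantaneous-source solution, setting ∂C/∂t = 0 at fixed x gives v²t² + 2Dt − x² = 0, so t = (√(D² + v²x²) − D)/v².
√(D² + v²x²) = √(0.178² + 0.268² × 381²) = 102.1; v² = 0.071824.
t = (102.1 − 0.178)/0.071824 = 1420 days (vs. the pure-advection estimate x/v = 1420 d).

1420 days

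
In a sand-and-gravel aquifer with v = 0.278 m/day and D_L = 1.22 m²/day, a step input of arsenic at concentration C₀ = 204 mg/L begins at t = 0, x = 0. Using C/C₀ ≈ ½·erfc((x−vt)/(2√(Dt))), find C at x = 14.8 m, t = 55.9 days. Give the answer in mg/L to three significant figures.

For a continuous step input, C/C₀ ≈ ½·erfc((x−vt)/(2√(Dt))).
vt = 0.278 × 55.9 = 15.5402 m and 2√(Dt) = 2√(1.22 × 55.9) = 16.52 m.
Argument (x−vt)/(2√(Dt)) = (14.8 − 15.5402)/16.52 = -0.04481; ½·erfc(-0.04481) = 0.5253.
C = 204 × 0.5253 = 107 mg/L.

107 mg/L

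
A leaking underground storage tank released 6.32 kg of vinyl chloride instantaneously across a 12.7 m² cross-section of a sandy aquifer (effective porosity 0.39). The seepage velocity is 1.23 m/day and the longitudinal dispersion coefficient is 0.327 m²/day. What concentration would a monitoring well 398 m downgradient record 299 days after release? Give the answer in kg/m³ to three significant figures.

For an instantaneous plane source, C(x,t) = M/(n_e·A·√(4πDt)) · exp(−(x−vt)²/(4Dt)), with n_e·A the pore (flow) area.
Plume center vt = 1.23 × 299 = 367.77 m, so the well at 398 m is 30.23 m downgradient of the peak.
√(4πDt) = 35.05 m, giving peak height M/(n_e·A·√(4πDt)) = 6.32/(0.39 × 12.7 × 35.05) = 0.03640 kg/m³.
(x−vt)²/(4Dt) = (30.23)²/(4 × 0.327 × 299) = 2.337; exp(−2.337) = 0.09662.
C = 0.03640 × 0.09662 = 0.00352 kg/m³.

0.00352 kg/m³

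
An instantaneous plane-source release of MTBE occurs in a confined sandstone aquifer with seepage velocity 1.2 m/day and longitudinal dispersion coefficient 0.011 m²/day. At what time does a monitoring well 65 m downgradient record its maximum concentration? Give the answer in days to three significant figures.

For the 1D instantaneous-source solution, setting ∂C/∂t = 0 at fixed x gives v²t² + 2Dt − x² = 0, so t = (√(D² + v²x²) − D)/v².
√(D² + v²x²) = √(0.011² + 1.2² × 65²) = 78.00; v² = 1.44.
t = (78.00 − 0.011)/1.44 = 54.2 days (vs. the pure-advection estimate x/v = 54.2 d).

54.2 days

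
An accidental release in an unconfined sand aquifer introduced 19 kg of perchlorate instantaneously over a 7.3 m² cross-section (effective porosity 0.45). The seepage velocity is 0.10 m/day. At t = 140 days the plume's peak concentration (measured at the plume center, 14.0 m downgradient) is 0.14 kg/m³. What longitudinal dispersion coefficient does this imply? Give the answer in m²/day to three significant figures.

0.970 m²/day

At the plume center C_max = M/(n_e·A·√(4πDt)), so D = M²/(4πt·(n_e·A·C_max)²).
n_e·A·C_max = 0.45 × 7.3 × 0.14 = 0.4599 kg/m.
D = 19²/(4π × 140 × 0.4599²) = 0.970 m²/day.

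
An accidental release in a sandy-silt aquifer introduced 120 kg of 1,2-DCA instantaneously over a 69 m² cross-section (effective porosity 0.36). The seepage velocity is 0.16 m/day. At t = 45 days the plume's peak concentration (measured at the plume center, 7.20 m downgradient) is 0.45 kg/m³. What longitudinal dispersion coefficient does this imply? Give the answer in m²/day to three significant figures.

0.204 m²/day

At the plume center C_max = M/(n_e·A·√(4πDt)), so D = M²/(4πt·(n_e·A·C_max)²).
n_e·A·C_max = 0.36 × 69 × 0.45 = 11.18 kg/m.
D = 120²/(4π × 45 × 11.18²) = 0.204 m²/day.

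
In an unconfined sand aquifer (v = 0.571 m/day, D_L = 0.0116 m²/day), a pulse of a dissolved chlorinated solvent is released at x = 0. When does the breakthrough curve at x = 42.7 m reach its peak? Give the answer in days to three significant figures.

For the 1D instantaneous-source solution, setting ∂C/∂t = 0 at fixed x gives v²t² + 2Dt − x² = 0, so t = (√(D² + v²x²) − D)/v².
√(D² + v²x²) = √(0.0116² + 0.571² × 42.7²) = 24.38; v² = 0.326041.
t = (24.38 − 0.0116)/0.326041 = 74.7 days (vs. the pure-advection estimate x/v = 74.8 d).

74.7 days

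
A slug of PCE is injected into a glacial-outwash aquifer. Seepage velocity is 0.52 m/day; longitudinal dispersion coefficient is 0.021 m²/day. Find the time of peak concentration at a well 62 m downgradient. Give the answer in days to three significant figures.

119 days

For the 1D instantaneous-source solution, setting ∂C/∂t = 0 at fixed x gives v²t² + 2Dt − x² = 0, so t = (√(D² + v²x²) − D)/v².
√(D² + v²x²) = √(0.021² + 0.52² × 62²) = 32.24; v² = 0.2704.
t = (32.24 − 0.021)/0.2704 = 119 days (vs. the pure-advection estimate x/v = 119 d).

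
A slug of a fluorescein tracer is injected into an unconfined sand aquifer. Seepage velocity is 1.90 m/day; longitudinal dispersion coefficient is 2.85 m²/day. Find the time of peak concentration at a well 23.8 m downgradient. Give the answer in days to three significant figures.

11.8 days

For the 1D instantaneous-source solution, setting ∂C/∂t = 0 at fixed x gives v²t² + 2Dt − x² = 0, so t = (√(D² + v²x²) − D)/v².
√(D² + v²x²) = √(2.85² + 1.90² × 23.8²) = 45.31; v² = 3.61.
t = (45.31 − 2.85)/3.61 = 11.8 days (vs. the pure-advection estimate x/v = 12.5 d).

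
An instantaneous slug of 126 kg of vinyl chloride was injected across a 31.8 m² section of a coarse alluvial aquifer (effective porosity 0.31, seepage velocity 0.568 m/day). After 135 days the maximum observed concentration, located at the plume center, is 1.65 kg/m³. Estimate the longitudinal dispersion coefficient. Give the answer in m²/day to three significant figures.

At the plume center C_max = M/(n_e·A·√(4πDt)), so D = M²/(4πt·(n_e·A·C_max)²).
n_e·A·C_max = 0.31 × 31.8 × 1.65 = 16.27 kg/m.
D = 126²/(4π × 135 × 16.27²) = 0.0354 m²/day.

0.0354 m²/day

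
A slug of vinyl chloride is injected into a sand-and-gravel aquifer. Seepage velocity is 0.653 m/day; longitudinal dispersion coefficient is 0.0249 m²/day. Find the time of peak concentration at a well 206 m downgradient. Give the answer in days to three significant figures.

For the 1D instantaneous-source solution, setting ∂C/∂t = 0 at fixed x gives v²t² + 2Dt − x² = 0, so t = (√(D² + v²x²) − D)/v².
√(D² + v²x²) = √(0.0249² + 0.653² × 206²) = 134.5; v² = 0.426409.
t = (134.5 − 0.0249)/0.426409 = 315 days (vs. the pure-advection estimate x/v = 315 d).

315 days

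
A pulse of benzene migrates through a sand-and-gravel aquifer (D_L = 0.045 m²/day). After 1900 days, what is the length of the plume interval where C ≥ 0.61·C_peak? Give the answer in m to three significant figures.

26.0 m

The plume is Gaussian with σ = √(2Dt) = √(2 × 0.045 × 1900) = 13.08 m.
C/C_peak = exp(−Δx²/(2σ²)) = 0.61 ⇒ Δx = σ·√(−2 ln 0.61) = 13.08 × 0.9943 = 13.01 m.
Width = 2Δx = 26.0 m.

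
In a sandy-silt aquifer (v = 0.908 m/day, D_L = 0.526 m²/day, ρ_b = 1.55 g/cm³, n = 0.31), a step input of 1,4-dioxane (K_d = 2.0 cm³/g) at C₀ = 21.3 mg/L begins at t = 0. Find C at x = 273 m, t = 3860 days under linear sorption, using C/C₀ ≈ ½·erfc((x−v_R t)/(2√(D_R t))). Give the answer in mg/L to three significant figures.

21.1 mg/L

Retardation factor R = 1 + ρ_b·K_d/n = 1 + 1.55 × 2.0/0.31 = 11.00.
Sorption retards both mechanisms: v_R = v/R = 0.08255 m/day, D_R = D/R = 0.04782 m²/day.
v_R·t = 0.08255 × 3860 = 318.643 m; 2√(D_R t) = 27.17 m; argument = (273 − 318.643)/27.17 = -1.680.
C = C₀ × ½·erfc(-1.680) = 21.3 × 0.9912 = 21.1 mg/L.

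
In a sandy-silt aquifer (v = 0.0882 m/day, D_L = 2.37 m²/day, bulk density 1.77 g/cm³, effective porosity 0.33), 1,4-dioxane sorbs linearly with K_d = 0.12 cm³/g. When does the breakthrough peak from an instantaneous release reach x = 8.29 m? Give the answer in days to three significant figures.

Retardation factor R = 1 + ρ_b·K_d/n = 1 + 1.77 × 0.12/0.33 = 1.644.
Sorption retards both mechanisms: v_R = v/R = 0.05365 m/day, D_R = D/R = 1.442 m²/day.
Peak time from v_R²t² + 2D_R t − x² = 0: t = (√(D_R² + v_R²x²) − D_R)/v_R².
√(D_R² + v_R²x²) = √(1.442² + 0.05365² × 8.29²) = 1.509; v_R² = 0.002878.
t = (1.509 − 1.442)/0.002878 = 23.3 days.

23.3 days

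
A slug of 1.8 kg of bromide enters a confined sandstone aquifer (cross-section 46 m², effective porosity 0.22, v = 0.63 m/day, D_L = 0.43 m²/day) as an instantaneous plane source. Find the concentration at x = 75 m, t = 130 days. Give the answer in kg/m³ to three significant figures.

For an instantaneous plane source, C(x,t) = M/(n_e·A·√(4πDt)) · exp(−(x−vt)²/(4Dt)), with n_e·A the pore (flow) area.
Plume center vt = 0.63 × 130 = 81.9 m, so the well at 75 m is 6.9 m upgradient of the peak.
√(4πDt) = 26.50 m, giving peak height M/(n_e·A·√(4πDt)) = 1.8/(0.22 × 46 × 26.50) = 0.006712 kg/m³.
(x−vt)²/(4Dt) = (-6.9)²/(4 × 0.43 × 130) = 0.2129; exp(−0.2129) = 0.8082.
C = 0.006712 × 0.8082 = 0.00542 kg/m³.

0.00542 kg/m³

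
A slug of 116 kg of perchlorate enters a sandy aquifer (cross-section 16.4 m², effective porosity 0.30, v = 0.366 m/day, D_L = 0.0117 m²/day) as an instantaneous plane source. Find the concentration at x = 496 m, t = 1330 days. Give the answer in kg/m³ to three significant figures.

For an instantaneous plane source, C(x,t) = M/(n_e·A·√(4πDt)) · exp(−(x−vt)²/(4Dt)), with n_e·A the pore (flow) area.
Plume center vt = 0.366 × 1330 = 486.78 m, so the well at 496 m is 9.22 m downgradient of the peak.
√(4πDt) = 13.98 m, giving peak height M/(n_e·A·√(4πDt)) = 116/(0.30 × 16.4 × 13.98) = 1.686 kg/m³.
(x−vt)²/(4Dt) = (9.22)²/(4 × 0.0117 × 1330) = 1.366; exp(−1.366) = 0.2551.
C = 1.686 × 0.2551 = 0.430 kg/m³.

0.430 kg/m³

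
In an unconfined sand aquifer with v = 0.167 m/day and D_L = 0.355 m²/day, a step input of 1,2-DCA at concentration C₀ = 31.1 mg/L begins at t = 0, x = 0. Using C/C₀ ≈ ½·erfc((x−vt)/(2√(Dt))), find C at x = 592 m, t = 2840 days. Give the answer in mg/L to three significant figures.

For a continuous step input, C/C₀ ≈ ½·erfc((x−vt)/(2√(Dt))).
vt = 0.167 × 2840 = 474.28 m and 2√(Dt) = 2√(0.355 × 2840) = 63.50 m.
Argument (x−vt)/(2√(Dt)) = (592 − 474.28)/63.50 = 1.854; ½·erfc(1.854) = 0.004371.
C = 31.1 × 0.004371 = 0.136 mg/L.

0.136 mg/L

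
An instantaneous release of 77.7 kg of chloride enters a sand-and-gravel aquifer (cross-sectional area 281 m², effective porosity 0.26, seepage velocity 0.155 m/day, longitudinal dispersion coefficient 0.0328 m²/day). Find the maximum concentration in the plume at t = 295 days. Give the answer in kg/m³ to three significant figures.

0.0964 kg/m³

The peak of an instantaneous 1D plume sits at x = vt; there the Gaussian factor is 1 and C_max = M/(n_e·A·√(4πDt)), where n_e·A is the pore area the mass is dissolved in.
√(4πDt) = √(4π × 0.0328 × 295) = 11.03 m, so C_max = 77.7/(0.26 × 281 × 11.03) = 0.0964 kg/m³.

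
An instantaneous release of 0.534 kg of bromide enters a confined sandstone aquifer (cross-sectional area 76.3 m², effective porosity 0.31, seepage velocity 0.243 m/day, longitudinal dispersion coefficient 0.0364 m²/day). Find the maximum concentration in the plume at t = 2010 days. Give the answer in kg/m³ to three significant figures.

0.000745 kg/m³

The peak of an instantaneous 1D plume sits at x = vt; there the Gaussian factor is 1 and C_max = M/(n_e·A·√(4πDt)), where n_e·A is the pore area the mass is dissolved in.
√(4πDt) = √(4π × 0.0364 × 2010) = 30.32 m, so C_max = 0.534/(0.31 × 76.3 × 30.32) = 0.000745 kg/m³.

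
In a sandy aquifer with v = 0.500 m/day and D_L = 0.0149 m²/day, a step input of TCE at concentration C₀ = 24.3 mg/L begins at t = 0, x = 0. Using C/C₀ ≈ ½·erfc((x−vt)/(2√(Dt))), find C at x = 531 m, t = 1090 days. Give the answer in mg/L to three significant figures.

For a continuous step input, C/C₀ ≈ ½·erfc((x−vt)/(2√(Dt))).
vt = 0.500 × 1090 = 545 m and 2√(Dt) = 2√(0.0149 × 1090) = 8.060 m.
Argument (x−vt)/(2√(Dt)) = (531 − 545)/8.060 = -1.737; ½·erfc(-1.737) = 0.9930.
C = 24.3 × 0.9930 = 24.1 mg/L.

24.1 mg/L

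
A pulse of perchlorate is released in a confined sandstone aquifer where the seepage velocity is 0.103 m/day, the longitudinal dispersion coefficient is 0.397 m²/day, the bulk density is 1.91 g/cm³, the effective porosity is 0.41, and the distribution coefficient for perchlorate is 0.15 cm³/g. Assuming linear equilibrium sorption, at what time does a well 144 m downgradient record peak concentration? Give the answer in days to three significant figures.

Retardation factor R = 1 + ρ_b·K_d/n = 1 + 1.91 × 0.15/0.41 = 1.699.
Sorption retards both mechanisms: v_R = v/R = 0.06062 m/day, D_R = D/R = 0.2337 m²/day.
Peak time from v_R²t² + 2D_R t − x² = 0: t = (√(D_R² + v_R²x²) − D_R)/v_R².
√(D_R² + v_R²x²) = √(0.2337² + 0.06062² × 144²) = 8.732; v_R² = 0.003675.
t = (8.732 − 0.2337)/0.003675 = 2310 days.

2310 days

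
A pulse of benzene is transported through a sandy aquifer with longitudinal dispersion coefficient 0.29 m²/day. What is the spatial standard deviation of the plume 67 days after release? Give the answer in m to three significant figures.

6.23 m

Dispersive spreading gives a Gaussian with σ² = 2Dt; advection only shifts the center.
σ = √(2 × 0.29 × 67) = 6.23 m.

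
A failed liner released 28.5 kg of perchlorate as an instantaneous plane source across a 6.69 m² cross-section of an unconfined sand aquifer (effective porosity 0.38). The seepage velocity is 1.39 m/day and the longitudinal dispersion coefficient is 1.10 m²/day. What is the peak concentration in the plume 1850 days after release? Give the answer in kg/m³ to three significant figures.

The peak of an instantaneous 1D plume sits at x = vt; there the Gaussian factor is 1 and C_max = M/(n_e·A·√(4πDt)), where n_e·A is the pore area the mass is dissolved in.
√(4πDt) = √(4π × 1.10 × 1850) = 159.9 m, so C_max = 28.5/(0.38 × 6.69 × 159.9) = 0.0701 kg/m³.

0.0701 kg/m³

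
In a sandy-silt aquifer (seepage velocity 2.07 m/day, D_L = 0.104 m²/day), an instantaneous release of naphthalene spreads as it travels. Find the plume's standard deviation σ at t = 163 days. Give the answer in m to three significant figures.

Dispersive spreading gives a Gaussian with σ² = 2Dt; advection only shifts the center.
σ = √(2 × 0.104 × 163) = 5.82 m.

5.82 m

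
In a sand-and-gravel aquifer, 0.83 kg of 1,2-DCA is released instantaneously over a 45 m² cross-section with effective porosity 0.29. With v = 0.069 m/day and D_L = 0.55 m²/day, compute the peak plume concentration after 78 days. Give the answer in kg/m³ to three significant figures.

0.00274 kg/m³

The peak of an instantaneous 1D plume sits at x = vt; there the Gaussian factor is 1 and C_max = M/(n_e·A·√(4πDt)), where n_e·A is the pore area the mass is dissolved in.
√(4πDt) = √(4π × 0.55 × 78) = 23.22 m, so C_max = 0.83/(0.29 × 45 × 23.22) = 0.00274 kg/m³.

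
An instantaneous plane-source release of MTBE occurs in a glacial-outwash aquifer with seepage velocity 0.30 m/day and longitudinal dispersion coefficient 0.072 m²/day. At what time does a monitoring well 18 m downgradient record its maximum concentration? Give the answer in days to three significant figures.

59.2 days

For the 1D instantaneous-source solution, setting ∂C/∂t = 0 at fixed x gives v²t² + 2Dt − x² = 0, so t = (√(D² + v²x²) − D)/v².
√(D² + v²x²) = √(0.072² + 0.30² × 18²) = 5.400; v² = 0.09.
t = (5.400 − 0.072)/0.09 = 59.2 days (vs. the pure-advection estimate x/v = 60.0 d).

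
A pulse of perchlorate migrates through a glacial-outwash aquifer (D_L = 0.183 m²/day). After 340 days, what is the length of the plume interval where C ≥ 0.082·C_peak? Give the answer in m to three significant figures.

The plume is Gaussian with σ = √(2Dt) = √(2 × 0.183 × 340) = 11.16 m.
C/C_peak = exp(−Δx²/(2σ²)) = 0.082 ⇒ Δx = σ·√(−2 ln 0.082) = 11.16 × 2.237 = 24.96 m.
Width = 2Δx = 49.9 m.

49.9 m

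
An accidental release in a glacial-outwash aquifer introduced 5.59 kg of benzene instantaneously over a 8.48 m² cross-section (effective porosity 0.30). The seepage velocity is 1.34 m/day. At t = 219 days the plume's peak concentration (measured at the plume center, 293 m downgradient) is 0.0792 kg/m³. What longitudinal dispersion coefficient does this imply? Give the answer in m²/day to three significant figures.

0.280 m²/day

At the plume center C_max = M/(n_e·A·√(4πDt)), so D = M²/(4πt·(n_e·A·C_max)²).
n_e·A·C_max = 0.30 × 8.48 × 0.0792 = 0.2015 kg/m.
D = 5.59²/(4π × 219 × 0.2015²) = 0.280 m²/day.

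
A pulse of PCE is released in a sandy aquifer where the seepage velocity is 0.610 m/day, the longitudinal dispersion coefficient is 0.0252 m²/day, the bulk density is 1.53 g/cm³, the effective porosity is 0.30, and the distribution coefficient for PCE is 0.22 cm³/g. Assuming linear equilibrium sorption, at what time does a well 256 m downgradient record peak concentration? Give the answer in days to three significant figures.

890 days

Retardation factor R = 1 + ρ_b·K_d/n = 1 + 1.53 × 0.22/0.30 = 2.122.
Sorption retards both mechanisms: v_R = v/R = 0.2875 m/day, D_R = D/R = 0.01188 m²/day.
Peak time from v_R²t² + 2D_R t − x² = 0: t = (√(D_R² + v_R²x²) − D_R)/v_R².
√(D_R² + v_R²x²) = √(0.01188² + 0.2875² × 256²) = 73.60; v_R² = 0.08266.
t = (73.60 − 0.01188)/0.08266 = 890 days.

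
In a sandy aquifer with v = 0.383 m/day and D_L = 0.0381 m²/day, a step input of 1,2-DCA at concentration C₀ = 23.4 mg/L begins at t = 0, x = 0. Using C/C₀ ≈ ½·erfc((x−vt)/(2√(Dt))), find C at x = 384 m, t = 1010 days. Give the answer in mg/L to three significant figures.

14.7 mg/L

For a continuous step input, C/C₀ ≈ ½·erfc((x−vt)/(2√(Dt))).
vt = 0.383 × 1010 = 386.83 m and 2√(Dt) = 2√(0.0381 × 1010) = 12.41 m.
Argument (x−vt)/(2√(Dt)) = (384 − 386.83)/12.41 = -0.2280; ½·erfc(-0.2280) = 0.6264.
C = 23.4 × 0.6264 = 14.7 mg/L.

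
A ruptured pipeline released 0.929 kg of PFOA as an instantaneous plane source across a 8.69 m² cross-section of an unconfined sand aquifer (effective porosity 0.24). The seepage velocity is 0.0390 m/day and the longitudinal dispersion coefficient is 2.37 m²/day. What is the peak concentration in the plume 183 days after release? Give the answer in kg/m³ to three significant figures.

0.00603 kg/m³

The peak of an instantaneous 1D plume sits at x = vt; there the Gaussian factor is 1 and C_max = M/(n_e·A·√(4πDt)), where n_e·A is the pore area the mass is dissolved in.
√(4πDt) = √(4π × 2.37 × 183) = 73.83 m, so C_max = 0.929/(0.24 × 8.69 × 73.83) = 0.00603 kg/m³.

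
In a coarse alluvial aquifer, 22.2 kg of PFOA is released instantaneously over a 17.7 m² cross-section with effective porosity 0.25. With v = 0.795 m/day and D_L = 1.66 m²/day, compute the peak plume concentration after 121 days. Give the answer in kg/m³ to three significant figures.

0.0999 kg/m³

The peak of an instantaneous 1D plume sits at x = vt; there the Gaussian factor is 1 and C_max = M/(n_e·A·√(4πDt)), where n_e·A is the pore area the mass is dissolved in.
√(4πDt) = √(4π × 1.66 × 121) = 50.24 m, so C_max = 22.2/(0.25 × 17.7 × 50.24) = 0.0999 kg/m³.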